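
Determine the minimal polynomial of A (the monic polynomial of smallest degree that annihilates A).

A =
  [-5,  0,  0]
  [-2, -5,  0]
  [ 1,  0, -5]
x^2 + 10*x + 25

The characteristic polynomial is χ_A(x) = (x + 5)^3, so the eigenvalues are known. The minimal polynomial is
  m_A(x) = Π_λ (x − λ)^{k_λ}
where k_λ is the size of the *largest* Jordan block for λ (equivalently, the smallest k with (A − λI)^k v = 0 for every generalised eigenvector v of λ).

  λ = -5: largest Jordan block has size 2, contributing (x + 5)^2

So m_A(x) = (x + 5)^2 = x^2 + 10*x + 25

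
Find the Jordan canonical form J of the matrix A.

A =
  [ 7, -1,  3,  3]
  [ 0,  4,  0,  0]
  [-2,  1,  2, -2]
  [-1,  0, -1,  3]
J_2(4) ⊕ J_2(4)

The characteristic polynomial is
  det(x·I − A) = x^4 - 16*x^3 + 96*x^2 - 256*x + 256 = (x - 4)^4

Eigenvalues and multiplicities (the geometric multiplicity of λ is n − rank(A − λI), which equals the number of Jordan blocks for λ):
  λ = 4: algebraic multiplicity = 4, geometric multiplicity = 2

Determining the block sizes for each eigenvalue:
  λ = 4: with am = 4 and gm = 2, the partition is not yet determined (e.g. several partitions of 4 into 2 parts exist). Let N = A − (4)·I. Computing rank(N^1) = 2, rank(N^2) = 0; the number of blocks of size ≥ j is rank(N^{j−1}) − rank(N^j), giving [2, 2]. So we have 2 block(s) of size 2 → block sizes [2, 2]

Assembling the blocks gives a Jordan form
J =
  [4, 1, 0, 0]
  [0, 4, 0, 0]
  [0, 0, 4, 1]
  [0, 0, 0, 4]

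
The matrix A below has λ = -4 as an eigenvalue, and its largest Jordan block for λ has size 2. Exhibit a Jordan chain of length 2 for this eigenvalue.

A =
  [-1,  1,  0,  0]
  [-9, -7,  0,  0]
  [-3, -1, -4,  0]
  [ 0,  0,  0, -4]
A Jordan chain for λ = -4 of length 2:
v_1 = (3, -9, -3, 0)ᵀ
v_2 = (1, 0, 0, 0)ᵀ

Let N = A − (-4)·I. We want v_2 with N^2 v_2 = 0 but N^1 v_2 ≠ 0; then v_{j-1} := N · v_j for j = 2, …, 2.

Pick v_2 = (1, 0, 0, 0)ᵀ.
Then v_1 = N · v_2 = (3, -9, -3, 0)ᵀ.

Sanity check: (A − (-4)·I) v_1 = (0, 0, 0, 0)ᵀ = 0. ✓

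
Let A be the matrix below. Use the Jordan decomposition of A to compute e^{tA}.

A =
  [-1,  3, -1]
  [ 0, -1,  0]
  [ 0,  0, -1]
e^{tA} =
  [exp(-t), 3*t*exp(-t), -t*exp(-t)]
  [0, exp(-t), 0]
  [0, 0, exp(-t)]

Strategy: write A = P · J · P⁻¹ where J is a Jordan canonical form, so e^{tA} = P · e^{tJ} · P⁻¹, and e^{tJ} can be computed block-by-block.

A has Jordan form
J =
  [-1,  1,  0]
  [ 0, -1,  0]
  [ 0,  0, -1]
(up to reordering of blocks).

Per-block formulas:
  For a 2×2 Jordan block J_2(-1): exp(t · J_2(-1)) = e^(-1t)·(I + t·N), where N is the 2×2 nilpotent shift.
  For a 1×1 block at λ = -1: exp(t · [-1]) = [e^(-1t)].

After assembling e^{tJ} and conjugating by P, we get:

e^{tA} =
  [exp(-t), 3*t*exp(-t), -t*exp(-t)]
  [0, exp(-t), 0]
  [0, 0, exp(-t)]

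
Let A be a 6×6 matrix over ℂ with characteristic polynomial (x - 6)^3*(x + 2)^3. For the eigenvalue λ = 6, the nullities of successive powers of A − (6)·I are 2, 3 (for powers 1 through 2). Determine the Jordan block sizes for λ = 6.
Block sizes for λ = 6: [2, 1]

From the dimensions of kernels of powers, the number of Jordan blocks of size at least j is d_j − d_{j−1} where d_j = dim ker(N^j) (with d_0 = 0). Computing the differences gives [2, 1].
The number of blocks of size exactly k is (#blocks of size ≥ k) − (#blocks of size ≥ k + 1), so the partition is: 1 block(s) of size 1, 1 block(s) of size 2.
In nonincreasing order the block sizes are [2, 1].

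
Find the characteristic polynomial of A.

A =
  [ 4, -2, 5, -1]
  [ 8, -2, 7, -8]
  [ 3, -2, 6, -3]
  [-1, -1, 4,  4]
x^4 - 12*x^3 + 54*x^2 - 108*x + 81

Expanding det(x·I − A) (e.g. by cofactor expansion or by noting that A is similar to its Jordan form J, which has the same characteristic polynomial as A) gives
  χ_A(x) = x^4 - 12*x^3 + 54*x^2 - 108*x + 81
which factors as (x - 3)^4. The eigenvalues (with algebraic multiplicities) are λ = 3 with multiplicity 4.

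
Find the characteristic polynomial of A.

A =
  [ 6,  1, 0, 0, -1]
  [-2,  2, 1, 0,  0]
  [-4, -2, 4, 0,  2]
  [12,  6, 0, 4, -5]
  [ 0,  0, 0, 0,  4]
x^5 - 20*x^4 + 160*x^3 - 640*x^2 + 1280*x - 1024

Expanding det(x·I − A) (e.g. by cofactor expansion or by noting that A is similar to its Jordan form J, which has the same characteristic polynomial as A) gives
  χ_A(x) = x^5 - 20*x^4 + 160*x^3 - 640*x^2 + 1280*x - 1024
which factors as (x - 4)^5. The eigenvalues (with algebraic multiplicities) are λ = 4 with multiplicity 5.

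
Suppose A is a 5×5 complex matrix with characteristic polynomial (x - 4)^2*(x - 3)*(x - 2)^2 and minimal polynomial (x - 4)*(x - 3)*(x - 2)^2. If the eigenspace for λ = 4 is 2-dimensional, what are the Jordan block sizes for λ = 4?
Block sizes for λ = 4: [1, 1]

Step 1 — from the characteristic polynomial, algebraic multiplicity of λ = 4 is 2. From dim ker(A − (4)·I) = 2, there are exactly 2 Jordan blocks for λ = 4.
Step 2 — from the minimal polynomial, the factor (x − 4) tells us the largest block for λ = 4 has size 1.
Step 3 — with total size 2, 2 blocks, and largest block 1, the block sizes (in nonincreasing order) are [1, 1].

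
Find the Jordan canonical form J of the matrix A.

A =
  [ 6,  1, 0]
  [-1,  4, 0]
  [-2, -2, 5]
J_2(5) ⊕ J_1(5)

The characteristic polynomial is
  det(x·I − A) = x^3 - 15*x^2 + 75*x - 125 = (x - 5)^3

Eigenvalues and multiplicities (the geometric multiplicity of λ is n − rank(A − λI), which equals the number of Jordan blocks for λ):
  λ = 5: algebraic multiplicity = 3, geometric multiplicity = 2

Determining the block sizes for each eigenvalue:
  λ = 5: 2 blocks summing to 3 forces exactly one block of size 2 and the rest size 1 → block sizes [2, 1]

Assembling the blocks gives a Jordan form
J =
  [5, 1, 0]
  [0, 5, 0]
  [0, 0, 5]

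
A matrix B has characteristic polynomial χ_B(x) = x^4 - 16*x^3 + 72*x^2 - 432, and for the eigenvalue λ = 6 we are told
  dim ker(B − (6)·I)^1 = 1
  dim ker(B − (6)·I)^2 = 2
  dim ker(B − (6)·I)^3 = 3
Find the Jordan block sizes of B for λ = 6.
Block sizes for λ = 6: [3]

From the dimensions of kernels of powers, the number of Jordan blocks of size at least j is d_j − d_{j−1} where d_j = dim ker(N^j) (with d_0 = 0). Computing the differences gives [1, 1, 1].
The number of blocks of size exactly k is (#blocks of size ≥ k) − (#blocks of size ≥ k + 1), so the partition is: 1 block(s) of size 3.
In nonincreasing order the block sizes are [3].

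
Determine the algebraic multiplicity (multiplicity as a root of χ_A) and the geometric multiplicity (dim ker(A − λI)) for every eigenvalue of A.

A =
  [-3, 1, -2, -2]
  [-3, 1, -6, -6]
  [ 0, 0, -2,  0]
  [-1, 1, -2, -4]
λ = -2: alg = 4, geom = 3

Step 1 — factor the characteristic polynomial to read off the algebraic multiplicities:
  χ_A(x) = (x + 2)^4

Step 2 — compute geometric multiplicities via the rank-nullity identity g(λ) = n − rank(A − λI):
  rank(A − (-2)·I) = 1, so dim ker(A − (-2)·I) = n − 1 = 3

Summary:
  λ = -2: algebraic multiplicity = 4, geometric multiplicity = 3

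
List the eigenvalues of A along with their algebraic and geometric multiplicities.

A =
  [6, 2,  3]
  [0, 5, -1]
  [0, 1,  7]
λ = 6: alg = 3, geom = 1

Step 1 — factor the characteristic polynomial to read off the algebraic multiplicities:
  χ_A(x) = (x - 6)^3

Step 2 — compute geometric multiplicities via the rank-nullity identity g(λ) = n − rank(A − λI):
  rank(A − (6)·I) = 2, so dim ker(A − (6)·I) = n − 2 = 1

Summary:
  λ = 6: algebraic multiplicity = 3, geometric multiplicity = 1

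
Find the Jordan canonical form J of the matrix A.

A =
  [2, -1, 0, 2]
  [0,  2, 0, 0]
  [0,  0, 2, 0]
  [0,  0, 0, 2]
J_2(2) ⊕ J_1(2) ⊕ J_1(2)

The characteristic polynomial is
  det(x·I − A) = x^4 - 8*x^3 + 24*x^2 - 32*x + 16 = (x - 2)^4

Eigenvalues and multiplicities (the geometric multiplicity of λ is n − rank(A − λI), which equals the number of Jordan blocks for λ):
  λ = 2: algebraic multiplicity = 4, geometric multiplicity = 3

Determining the block sizes for each eigenvalue:
  λ = 2: 3 blocks summing to 4 forces exactly one block of size 2 and the rest size 1 → block sizes [2, 1, 1]

Assembling the blocks gives a Jordan form
J =
  [2, 1, 0, 0]
  [0, 2, 0, 0]
  [0, 0, 2, 0]
  [0, 0, 0, 2]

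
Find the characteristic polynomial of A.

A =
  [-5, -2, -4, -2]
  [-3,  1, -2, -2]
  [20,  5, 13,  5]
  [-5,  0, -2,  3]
x^4 - 12*x^3 + 54*x^2 - 108*x + 81

Expanding det(x·I − A) (e.g. by cofactor expansion or by noting that A is similar to its Jordan form J, which has the same characteristic polynomial as A) gives
  χ_A(x) = x^4 - 12*x^3 + 54*x^2 - 108*x + 81
which factors as (x - 3)^4. The eigenvalues (with algebraic multiplicities) are λ = 3 with multiplicity 4.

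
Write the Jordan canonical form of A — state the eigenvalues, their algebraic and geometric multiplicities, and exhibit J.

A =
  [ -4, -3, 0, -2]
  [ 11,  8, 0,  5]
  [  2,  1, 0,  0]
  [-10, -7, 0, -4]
J_3(0) ⊕ J_1(0)

The characteristic polynomial is
  det(x·I − A) = x^4

Eigenvalues and multiplicities (the geometric multiplicity of λ is n − rank(A − λI), which equals the number of Jordan blocks for λ):
  λ = 0: algebraic multiplicity = 4, geometric multiplicity = 2

Determining the block sizes for each eigenvalue:
  λ = 0: with am = 4 and gm = 2, the partition is not yet determined (e.g. several partitions of 4 into 2 parts exist). Let N = A − (0)·I. Computing rank(N^1) = 2, rank(N^2) = 1, rank(N^3) = 0; the number of blocks of size ≥ j is rank(N^{j−1}) − rank(N^j), giving [2, 1, 1]. So we have 1 block(s) of size 3, 1 block(s) of size 1 → block sizes [3, 1]

Assembling the blocks gives a Jordan form
J =
  [0, 1, 0, 0]
  [0, 0, 1, 0]
  [0, 0, 0, 0]
  [0, 0, 0, 0]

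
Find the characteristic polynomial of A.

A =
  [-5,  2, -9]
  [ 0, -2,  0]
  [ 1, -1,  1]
x^3 + 6*x^2 + 12*x + 8

Expanding det(x·I − A) (e.g. by cofactor expansion or by noting that A is similar to its Jordan form J, which has the same characteristic polynomial as A) gives
  χ_A(x) = x^3 + 6*x^2 + 12*x + 8
which factors as (x + 2)^3. The eigenvalues (with algebraic multiplicities) are λ = -2 with multiplicity 3.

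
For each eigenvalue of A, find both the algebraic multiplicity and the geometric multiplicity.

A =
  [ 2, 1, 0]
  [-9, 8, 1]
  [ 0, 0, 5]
λ = 5: alg = 3, geom = 1

Step 1 — factor the characteristic polynomial to read off the algebraic multiplicities:
  χ_A(x) = (x - 5)^3

Step 2 — compute geometric multiplicities via the rank-nullity identity g(λ) = n − rank(A − λI):
  rank(A − (5)·I) = 2, so dim ker(A − (5)·I) = n − 2 = 1

Summary:
  λ = 5: algebraic multiplicity = 3, geometric multiplicity = 1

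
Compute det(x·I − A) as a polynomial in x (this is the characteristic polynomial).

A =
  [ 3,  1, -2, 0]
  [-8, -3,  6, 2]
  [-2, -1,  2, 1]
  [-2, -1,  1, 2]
x^4 - 4*x^3 + 6*x^2 - 4*x + 1

Expanding det(x·I − A) (e.g. by cofactor expansion or by noting that A is similar to its Jordan form J, which has the same characteristic polynomial as A) gives
  χ_A(x) = x^4 - 4*x^3 + 6*x^2 - 4*x + 1
which factors as (x - 1)^4. The eigenvalues (with algebraic multiplicities) are λ = 1 with multiplicity 4.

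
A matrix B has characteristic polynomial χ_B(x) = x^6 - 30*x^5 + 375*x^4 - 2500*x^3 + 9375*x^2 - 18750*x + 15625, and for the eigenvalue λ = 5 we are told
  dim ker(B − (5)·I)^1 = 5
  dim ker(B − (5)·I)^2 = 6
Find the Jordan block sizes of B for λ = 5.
Block sizes for λ = 5: [2, 1, 1, 1, 1]

From the dimensions of kernels of powers, the number of Jordan blocks of size at least j is d_j − d_{j−1} where d_j = dim ker(N^j) (with d_0 = 0). Computing the differences gives [5, 1].
The number of blocks of size exactly k is (#blocks of size ≥ k) − (#blocks of size ≥ k + 1), so the partition is: 4 block(s) of size 1, 1 block(s) of size 2.
In nonincreasing order the block sizes are [2, 1, 1, 1, 1].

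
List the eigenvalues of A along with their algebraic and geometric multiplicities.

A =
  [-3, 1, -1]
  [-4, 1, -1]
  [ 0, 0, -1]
λ = -1: alg = 3, geom = 1

Step 1 — factor the characteristic polynomial to read off the algebraic multiplicities:
  χ_A(x) = (x + 1)^3

Step 2 — compute geometric multiplicities via the rank-nullity identity g(λ) = n − rank(A − λI):
  rank(A − (-1)·I) = 2, so dim ker(A − (-1)·I) = n − 2 = 1

Summary:
  λ = -1: algebraic multiplicity = 3, geometric multiplicity = 1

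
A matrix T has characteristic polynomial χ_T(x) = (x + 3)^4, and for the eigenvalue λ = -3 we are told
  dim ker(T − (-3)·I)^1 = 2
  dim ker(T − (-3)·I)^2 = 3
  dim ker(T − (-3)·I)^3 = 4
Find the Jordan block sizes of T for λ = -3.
Block sizes for λ = -3: [3, 1]

From the dimensions of kernels of powers, the number of Jordan blocks of size at least j is d_j − d_{j−1} where d_j = dim ker(N^j) (with d_0 = 0). Computing the differences gives [2, 1, 1].
The number of blocks of size exactly k is (#blocks of size ≥ k) − (#blocks of size ≥ k + 1), so the partition is: 1 block(s) of size 1, 1 block(s) of size 3.
In nonincreasing order the block sizes are [3, 1].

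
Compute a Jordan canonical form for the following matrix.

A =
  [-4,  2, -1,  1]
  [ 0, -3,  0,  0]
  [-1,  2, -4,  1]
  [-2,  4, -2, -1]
J_2(-3) ⊕ J_1(-3) ⊕ J_1(-3)

The characteristic polynomial is
  det(x·I − A) = x^4 + 12*x^3 + 54*x^2 + 108*x + 81 = (x + 3)^4

Eigenvalues and multiplicities (the geometric multiplicity of λ is n − rank(A − λI), which equals the number of Jordan blocks for λ):
  λ = -3: algebraic multiplicity = 4, geometric multiplicity = 3

Determining the block sizes for each eigenvalue:
  λ = -3: 3 blocks summing to 4 forces exactly one block of size 2 and the rest size 1 → block sizes [2, 1, 1]

Assembling the blocks gives a Jordan form
J =
  [-3,  1,  0,  0]
  [ 0, -3,  0,  0]
  [ 0,  0, -3,  0]
  [ 0,  0,  0, -3]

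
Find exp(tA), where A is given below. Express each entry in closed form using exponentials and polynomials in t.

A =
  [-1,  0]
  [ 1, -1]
e^{tA} =
  [exp(-t), 0]
  [t*exp(-t), exp(-t)]

Strategy: write A = P · J · P⁻¹ where J is a Jordan canonical form, so e^{tA} = P · e^{tJ} · P⁻¹, and e^{tJ} can be computed block-by-block.

A has Jordan form
J =
  [-1,  1]
  [ 0, -1]
(up to reordering of blocks).

Per-block formulas:
  For a 2×2 Jordan block J_2(-1): exp(t · J_2(-1)) = e^(-1t)·(I + t·N), where N is the 2×2 nilpotent shift.

After assembling e^{tJ} and conjugating by P, we get:

e^{tA} =
  [exp(-t), 0]
  [t*exp(-t), exp(-t)]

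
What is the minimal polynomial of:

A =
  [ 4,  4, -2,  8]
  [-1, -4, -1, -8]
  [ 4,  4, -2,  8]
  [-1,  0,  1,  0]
x^3 + 2*x^2

The characteristic polynomial is χ_A(x) = x^3*(x + 2), so the eigenvalues are known. The minimal polynomial is
  m_A(x) = Π_λ (x − λ)^{k_λ}
where k_λ is the size of the *largest* Jordan block for λ (equivalently, the smallest k with (A − λI)^k v = 0 for every generalised eigenvector v of λ).

  λ = -2: largest Jordan block has size 1, contributing (x + 2)
  λ = 0: largest Jordan block has size 2, contributing (x − 0)^2

So m_A(x) = x^2*(x + 2) = x^3 + 2*x^2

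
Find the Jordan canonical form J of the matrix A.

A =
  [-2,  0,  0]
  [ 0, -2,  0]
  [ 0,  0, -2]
J_1(-2) ⊕ J_1(-2) ⊕ J_1(-2)

The characteristic polynomial is
  det(x·I − A) = x^3 + 6*x^2 + 12*x + 8 = (x + 2)^3

Eigenvalues and multiplicities (the geometric multiplicity of λ is n − rank(A − λI), which equals the number of Jordan blocks for λ):
  λ = -2: algebraic multiplicity = 3, geometric multiplicity = 3

Determining the block sizes for each eigenvalue:
  λ = -2: gm = am = 3, so every block has size 1 → block sizes [1, 1, 1]

Assembling the blocks gives a Jordan form
J =
  [-2,  0,  0]
  [ 0, -2,  0]
  [ 0,  0, -2]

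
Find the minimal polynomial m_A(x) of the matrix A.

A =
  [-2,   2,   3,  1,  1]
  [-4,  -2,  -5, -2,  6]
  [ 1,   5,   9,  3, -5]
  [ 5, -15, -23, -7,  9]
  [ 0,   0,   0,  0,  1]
x^4 + 2*x^3 - 3*x^2 - 4*x + 4

The characteristic polynomial is χ_A(x) = (x - 1)^3*(x + 2)^2, so the eigenvalues are known. The minimal polynomial is
  m_A(x) = Π_λ (x − λ)^{k_λ}
where k_λ is the size of the *largest* Jordan block for λ (equivalently, the smallest k with (A − λI)^k v = 0 for every generalised eigenvector v of λ).

  λ = -2: largest Jordan block has size 2, contributing (x + 2)^2
  λ = 1: largest Jordan block has size 2, contributing (x − 1)^2

So m_A(x) = (x - 1)^2*(x + 2)^2 = x^4 + 2*x^3 - 3*x^2 - 4*x + 4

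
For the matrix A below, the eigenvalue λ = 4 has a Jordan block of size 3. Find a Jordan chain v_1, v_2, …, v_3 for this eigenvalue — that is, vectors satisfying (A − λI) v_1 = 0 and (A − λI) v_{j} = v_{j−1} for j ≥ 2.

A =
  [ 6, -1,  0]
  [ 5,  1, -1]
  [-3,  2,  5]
A Jordan chain for λ = 4 of length 3:
v_1 = (-1, -2, 1)ᵀ
v_2 = (2, 5, -3)ᵀ
v_3 = (1, 0, 0)ᵀ

Let N = A − (4)·I. We want v_3 with N^3 v_3 = 0 but N^2 v_3 ≠ 0; then v_{j-1} := N · v_j for j = 3, …, 2.

Pick v_3 = (1, 0, 0)ᵀ.
Then v_2 = N · v_3 = (2, 5, -3)ᵀ.
Then v_1 = N · v_2 = (-1, -2, 1)ᵀ.

Sanity check: (A − (4)·I) v_1 = (0, 0, 0)ᵀ = 0. ✓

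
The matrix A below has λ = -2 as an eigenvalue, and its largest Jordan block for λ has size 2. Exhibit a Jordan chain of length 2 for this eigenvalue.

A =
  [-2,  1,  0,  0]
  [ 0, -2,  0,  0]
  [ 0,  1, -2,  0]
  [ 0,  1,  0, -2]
A Jordan chain for λ = -2 of length 2:
v_1 = (1, 0, 1, 1)ᵀ
v_2 = (0, 1, 0, 0)ᵀ

Let N = A − (-2)·I. We want v_2 with N^2 v_2 = 0 but N^1 v_2 ≠ 0; then v_{j-1} := N · v_j for j = 2, …, 2.

Pick v_2 = (0, 1, 0, 0)ᵀ.
Then v_1 = N · v_2 = (1, 0, 1, 1)ᵀ.

Sanity check: (A − (-2)·I) v_1 = (0, 0, 0, 0)ᵀ = 0. ✓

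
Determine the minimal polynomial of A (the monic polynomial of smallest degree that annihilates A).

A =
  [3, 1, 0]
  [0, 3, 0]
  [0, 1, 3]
x^2 - 6*x + 9

The characteristic polynomial is χ_A(x) = (x - 3)^3, so the eigenvalues are known. The minimal polynomial is
  m_A(x) = Π_λ (x − λ)^{k_λ}
where k_λ is the size of the *largest* Jordan block for λ (equivalently, the smallest k with (A − λI)^k v = 0 for every generalised eigenvector v of λ).

  λ = 3: largest Jordan block has size 2, contributing (x − 3)^2

So m_A(x) = (x - 3)^2 = x^2 - 6*x + 9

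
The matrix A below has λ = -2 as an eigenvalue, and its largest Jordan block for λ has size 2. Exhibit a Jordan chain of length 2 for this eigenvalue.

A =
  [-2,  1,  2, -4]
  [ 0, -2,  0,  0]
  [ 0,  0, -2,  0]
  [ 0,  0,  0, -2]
A Jordan chain for λ = -2 of length 2:
v_1 = (1, 0, 0, 0)ᵀ
v_2 = (0, 1, 0, 0)ᵀ

Let N = A − (-2)·I. We want v_2 with N^2 v_2 = 0 but N^1 v_2 ≠ 0; then v_{j-1} := N · v_j for j = 2, …, 2.

Pick v_2 = (0, 1, 0, 0)ᵀ.
Then v_1 = N · v_2 = (1, 0, 0, 0)ᵀ.

Sanity check: (A − (-2)·I) v_1 = (0, 0, 0, 0)ᵀ = 0. ✓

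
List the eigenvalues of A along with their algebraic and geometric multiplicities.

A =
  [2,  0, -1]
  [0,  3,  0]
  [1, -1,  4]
λ = 3: alg = 3, geom = 1

Step 1 — factor the characteristic polynomial to read off the algebraic multiplicities:
  χ_A(x) = (x - 3)^3

Step 2 — compute geometric multiplicities via the rank-nullity identity g(λ) = n − rank(A − λI):
  rank(A − (3)·I) = 2, so dim ker(A − (3)·I) = n − 2 = 1

Summary:
  λ = 3: algebraic multiplicity = 3, geometric multiplicity = 1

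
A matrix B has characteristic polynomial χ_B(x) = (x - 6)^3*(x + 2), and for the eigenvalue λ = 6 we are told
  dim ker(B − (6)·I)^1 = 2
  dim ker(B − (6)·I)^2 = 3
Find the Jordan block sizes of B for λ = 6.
Block sizes for λ = 6: [2, 1]

From the dimensions of kernels of powers, the number of Jordan blocks of size at least j is d_j − d_{j−1} where d_j = dim ker(N^j) (with d_0 = 0). Computing the differences gives [2, 1].
The number of blocks of size exactly k is (#blocks of size ≥ k) − (#blocks of size ≥ k + 1), so the partition is: 1 block(s) of size 1, 1 block(s) of size 2.
In nonincreasing order the block sizes are [2, 1].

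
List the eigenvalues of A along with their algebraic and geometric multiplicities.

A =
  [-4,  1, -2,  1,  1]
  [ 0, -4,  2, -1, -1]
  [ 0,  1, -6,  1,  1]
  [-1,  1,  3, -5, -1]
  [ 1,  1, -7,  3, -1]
λ = -4: alg = 5, geom = 2

Step 1 — factor the characteristic polynomial to read off the algebraic multiplicities:
  χ_A(x) = (x + 4)^5

Step 2 — compute geometric multiplicities via the rank-nullity identity g(λ) = n − rank(A − λI):
  rank(A − (-4)·I) = 3, so dim ker(A − (-4)·I) = n − 3 = 2

Summary:
  λ = -4: algebraic multiplicity = 5, geometric multiplicity = 2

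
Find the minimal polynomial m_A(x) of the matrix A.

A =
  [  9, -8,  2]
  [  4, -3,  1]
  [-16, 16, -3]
x^2 - 2*x + 1

The characteristic polynomial is χ_A(x) = (x - 1)^3, so the eigenvalues are known. The minimal polynomial is
  m_A(x) = Π_λ (x − λ)^{k_λ}
where k_λ is the size of the *largest* Jordan block for λ (equivalently, the smallest k with (A − λI)^k v = 0 for every generalised eigenvector v of λ).

  λ = 1: largest Jordan block has size 2, contributing (x − 1)^2

So m_A(x) = (x - 1)^2 = x^2 - 2*x + 1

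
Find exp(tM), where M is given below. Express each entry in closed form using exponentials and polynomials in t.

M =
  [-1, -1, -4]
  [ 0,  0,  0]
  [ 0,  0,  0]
e^{tM} =
  [exp(-t), -1 + exp(-t), -4 + 4*exp(-t)]
  [0, 1, 0]
  [0, 0, 1]

Strategy: write M = P · J · P⁻¹ where J is a Jordan canonical form, so e^{tM} = P · e^{tJ} · P⁻¹, and e^{tJ} can be computed block-by-block.

M has Jordan form
J =
  [-1, 0, 0]
  [ 0, 0, 0]
  [ 0, 0, 0]
(up to reordering of blocks).

Per-block formulas:
  For a 1×1 block at λ = 0: exp(t · [0]) = [e^(0t)].
  For a 1×1 block at λ = -1: exp(t · [-1]) = [e^(-1t)].

After assembling e^{tJ} and conjugating by P, we get:

e^{tM} =
  [exp(-t), -1 + exp(-t), -4 + 4*exp(-t)]
  [0, 1, 0]
  [0, 0, 1]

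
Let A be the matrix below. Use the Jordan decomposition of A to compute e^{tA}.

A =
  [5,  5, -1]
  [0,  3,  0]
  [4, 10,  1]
e^{tA} =
  [2*t*exp(3*t) + exp(3*t), 5*t*exp(3*t), -t*exp(3*t)]
  [0, exp(3*t), 0]
  [4*t*exp(3*t), 10*t*exp(3*t), -2*t*exp(3*t) + exp(3*t)]

Strategy: write A = P · J · P⁻¹ where J is a Jordan canonical form, so e^{tA} = P · e^{tJ} · P⁻¹, and e^{tJ} can be computed block-by-block.

A has Jordan form
J =
  [3, 1, 0]
  [0, 3, 0]
  [0, 0, 3]
(up to reordering of blocks).

Per-block formulas:
  For a 1×1 block at λ = 3: exp(t · [3]) = [e^(3t)].
  For a 2×2 Jordan block J_2(3): exp(t · J_2(3)) = e^(3t)·(I + t·N), where N is the 2×2 nilpotent shift.

After assembling e^{tJ} and conjugating by P, we get:

e^{tA} =
  [2*t*exp(3*t) + exp(3*t), 5*t*exp(3*t), -t*exp(3*t)]
  [0, exp(3*t), 0]
  [4*t*exp(3*t), 10*t*exp(3*t), -2*t*exp(3*t) + exp(3*t)]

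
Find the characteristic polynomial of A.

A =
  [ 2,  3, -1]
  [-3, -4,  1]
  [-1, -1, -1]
x^3 + 3*x^2 + 3*x + 1

Expanding det(x·I − A) (e.g. by cofactor expansion or by noting that A is similar to its Jordan form J, which has the same characteristic polynomial as A) gives
  χ_A(x) = x^3 + 3*x^2 + 3*x + 1
which factors as (x + 1)^3. The eigenvalues (with algebraic multiplicities) are λ = -1 with multiplicity 3.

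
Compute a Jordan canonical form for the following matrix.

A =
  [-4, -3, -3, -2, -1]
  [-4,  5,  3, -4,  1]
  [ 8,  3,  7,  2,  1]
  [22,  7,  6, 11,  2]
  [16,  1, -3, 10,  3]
J_1(4) ⊕ J_1(4) ⊕ J_1(4) ⊕ J_2(5)

The characteristic polynomial is
  det(x·I − A) = x^5 - 22*x^4 + 193*x^3 - 844*x^2 + 1840*x - 1600 = (x - 5)^2*(x - 4)^3

Eigenvalues and multiplicities (the geometric multiplicity of λ is n − rank(A − λI), which equals the number of Jordan blocks for λ):
  λ = 4: algebraic multiplicity = 3, geometric multiplicity = 3
  λ = 5: algebraic multiplicity = 2, geometric multiplicity = 1

Determining the block sizes for each eigenvalue:
  λ = 4: gm = am = 3, so every block has size 1 → block sizes [1, 1, 1]
  λ = 5: one block (gm = 1), so the single block has size am = 2 → block sizes [2]

Assembling the blocks gives a Jordan form
J =
  [4, 0, 0, 0, 0]
  [0, 4, 0, 0, 0]
  [0, 0, 4, 0, 0]
  [0, 0, 0, 5, 1]
  [0, 0, 0, 0, 5]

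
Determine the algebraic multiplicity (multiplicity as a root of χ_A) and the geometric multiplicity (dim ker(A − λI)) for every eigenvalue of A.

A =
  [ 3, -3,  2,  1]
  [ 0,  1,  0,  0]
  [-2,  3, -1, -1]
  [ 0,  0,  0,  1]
λ = 1: alg = 4, geom = 3

Step 1 — factor the characteristic polynomial to read off the algebraic multiplicities:
  χ_A(x) = (x - 1)^4

Step 2 — compute geometric multiplicities via the rank-nullity identity g(λ) = n − rank(A − λI):
  rank(A − (1)·I) = 1, so dim ker(A − (1)·I) = n − 1 = 3

Summary:
  λ = 1: algebraic multiplicity = 4, geometric multiplicity = 3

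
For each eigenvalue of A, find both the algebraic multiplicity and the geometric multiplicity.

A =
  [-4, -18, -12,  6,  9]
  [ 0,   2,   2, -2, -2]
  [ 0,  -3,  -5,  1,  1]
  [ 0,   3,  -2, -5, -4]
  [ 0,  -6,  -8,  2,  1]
λ = -4: alg = 2, geom = 2; λ = -1: alg = 3, geom = 2

Step 1 — factor the characteristic polynomial to read off the algebraic multiplicities:
  χ_A(x) = (x + 1)^3*(x + 4)^2

Step 2 — compute geometric multiplicities via the rank-nullity identity g(λ) = n − rank(A − λI):
  rank(A − (-4)·I) = 3, so dim ker(A − (-4)·I) = n − 3 = 2
  rank(A − (-1)·I) = 3, so dim ker(A − (-1)·I) = n − 3 = 2

Summary:
  λ = -4: algebraic multiplicity = 2, geometric multiplicity = 2
  λ = -1: algebraic multiplicity = 3, geometric multiplicity = 2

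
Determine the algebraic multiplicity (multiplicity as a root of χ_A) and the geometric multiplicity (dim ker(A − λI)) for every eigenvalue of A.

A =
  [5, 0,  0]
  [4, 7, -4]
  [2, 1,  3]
λ = 5: alg = 3, geom = 2

Step 1 — factor the characteristic polynomial to read off the algebraic multiplicities:
  χ_A(x) = (x - 5)^3

Step 2 — compute geometric multiplicities via the rank-nullity identity g(λ) = n − rank(A − λI):
  rank(A − (5)·I) = 1, so dim ker(A − (5)·I) = n − 1 = 2

Summary:
  λ = 5: algebraic multiplicity = 3, geometric multiplicity = 2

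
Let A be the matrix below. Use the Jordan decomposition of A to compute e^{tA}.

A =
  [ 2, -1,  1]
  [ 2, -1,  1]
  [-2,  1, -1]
e^{tA} =
  [2*t + 1, -t, t]
  [2*t, 1 - t, t]
  [-2*t, t, 1 - t]

Strategy: write A = P · J · P⁻¹ where J is a Jordan canonical form, so e^{tA} = P · e^{tJ} · P⁻¹, and e^{tJ} can be computed block-by-block.

A has Jordan form
J =
  [0, 1, 0]
  [0, 0, 0]
  [0, 0, 0]
(up to reordering of blocks).

Per-block formulas:
  For a 1×1 block at λ = 0: exp(t · [0]) = [e^(0t)].
  For a 2×2 Jordan block J_2(0): exp(t · J_2(0)) = e^(0t)·(I + t·N), where N is the 2×2 nilpotent shift.

After assembling e^{tJ} and conjugating by P, we get:

e^{tA} =
  [2*t + 1, -t, t]
  [2*t, 1 - t, t]
  [-2*t, t, 1 - t]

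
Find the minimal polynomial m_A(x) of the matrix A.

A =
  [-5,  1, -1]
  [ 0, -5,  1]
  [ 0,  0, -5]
x^3 + 15*x^2 + 75*x + 125

The characteristic polynomial is χ_A(x) = (x + 5)^3, so the eigenvalues are known. The minimal polynomial is
  m_A(x) = Π_λ (x − λ)^{k_λ}
where k_λ is the size of the *largest* Jordan block for λ (equivalently, the smallest k with (A − λI)^k v = 0 for every generalised eigenvector v of λ).

  λ = -5: largest Jordan block has size 3, contributing (x + 5)^3

So m_A(x) = (x + 5)^3 = x^3 + 15*x^2 + 75*x + 125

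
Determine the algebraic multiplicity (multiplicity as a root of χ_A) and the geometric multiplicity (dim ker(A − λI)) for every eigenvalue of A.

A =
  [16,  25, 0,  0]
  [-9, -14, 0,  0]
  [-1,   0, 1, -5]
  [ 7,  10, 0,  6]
λ = 1: alg = 3, geom = 2; λ = 6: alg = 1, geom = 1

Step 1 — factor the characteristic polynomial to read off the algebraic multiplicities:
  χ_A(x) = (x - 6)*(x - 1)^3

Step 2 — compute geometric multiplicities via the rank-nullity identity g(λ) = n − rank(A − λI):
  rank(A − (1)·I) = 2, so dim ker(A − (1)·I) = n − 2 = 2
  rank(A − (6)·I) = 3, so dim ker(A − (6)·I) = n − 3 = 1

Summary:
  λ = 1: algebraic multiplicity = 3, geometric multiplicity = 2
  λ = 6: algebraic multiplicity = 1, geometric multiplicity = 1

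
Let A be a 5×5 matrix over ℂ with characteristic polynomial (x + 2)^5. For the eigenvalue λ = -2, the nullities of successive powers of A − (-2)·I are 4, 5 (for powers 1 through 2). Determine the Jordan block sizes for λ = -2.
Block sizes for λ = -2: [2, 1, 1, 1]

From the dimensions of kernels of powers, the number of Jordan blocks of size at least j is d_j − d_{j−1} where d_j = dim ker(N^j) (with d_0 = 0). Computing the differences gives [4, 1].
The number of blocks of size exactly k is (#blocks of size ≥ k) − (#blocks of size ≥ k + 1), so the partition is: 3 block(s) of size 1, 1 block(s) of size 2.
In nonincreasing order the block sizes are [2, 1, 1, 1].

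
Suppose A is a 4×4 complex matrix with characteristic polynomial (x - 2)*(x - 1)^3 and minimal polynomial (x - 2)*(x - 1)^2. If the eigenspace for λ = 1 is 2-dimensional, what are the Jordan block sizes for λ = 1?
Block sizes for λ = 1: [2, 1]

Step 1 — from the characteristic polynomial, algebraic multiplicity of λ = 1 is 3. From dim ker(A − (1)·I) = 2, there are exactly 2 Jordan blocks for λ = 1.
Step 2 — from the minimal polynomial, the factor (x − 1)^2 tells us the largest block for λ = 1 has size 2.
Step 3 — with total size 3, 2 blocks, and largest block 2, the block sizes (in nonincreasing order) are [2, 1].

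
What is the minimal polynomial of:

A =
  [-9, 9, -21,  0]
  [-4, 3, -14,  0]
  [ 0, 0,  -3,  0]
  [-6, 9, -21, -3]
x^2 + 6*x + 9

The characteristic polynomial is χ_A(x) = (x + 3)^4, so the eigenvalues are known. The minimal polynomial is
  m_A(x) = Π_λ (x − λ)^{k_λ}
where k_λ is the size of the *largest* Jordan block for λ (equivalently, the smallest k with (A − λI)^k v = 0 for every generalised eigenvector v of λ).

  λ = -3: largest Jordan block has size 2, contributing (x + 3)^2

So m_A(x) = (x + 3)^2 = x^2 + 6*x + 9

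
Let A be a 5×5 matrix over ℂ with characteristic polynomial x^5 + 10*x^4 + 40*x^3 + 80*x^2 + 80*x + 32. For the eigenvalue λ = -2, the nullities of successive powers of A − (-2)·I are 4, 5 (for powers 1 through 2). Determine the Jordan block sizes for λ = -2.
Block sizes for λ = -2: [2, 1, 1, 1]

From the dimensions of kernels of powers, the number of Jordan blocks of size at least j is d_j − d_{j−1} where d_j = dim ker(N^j) (with d_0 = 0). Computing the differences gives [4, 1].
The number of blocks of size exactly k is (#blocks of size ≥ k) − (#blocks of size ≥ k + 1), so the partition is: 3 block(s) of size 1, 1 block(s) of size 2.
In nonincreasing order the block sizes are [2, 1, 1, 1].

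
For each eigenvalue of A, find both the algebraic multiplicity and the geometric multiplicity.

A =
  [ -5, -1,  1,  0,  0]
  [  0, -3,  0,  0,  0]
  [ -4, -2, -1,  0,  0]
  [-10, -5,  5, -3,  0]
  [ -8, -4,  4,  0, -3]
λ = -3: alg = 5, geom = 4

Step 1 — factor the characteristic polynomial to read off the algebraic multiplicities:
  χ_A(x) = (x + 3)^5

Step 2 — compute geometric multiplicities via the rank-nullity identity g(λ) = n − rank(A − λI):
  rank(A − (-3)·I) = 1, so dim ker(A − (-3)·I) = n − 1 = 4

Summary:
  λ = -3: algebraic multiplicity = 5, geometric multiplicity = 4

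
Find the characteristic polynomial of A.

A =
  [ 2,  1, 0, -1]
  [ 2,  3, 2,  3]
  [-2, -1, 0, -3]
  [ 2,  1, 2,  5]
x^4 - 10*x^3 + 36*x^2 - 56*x + 32

Expanding det(x·I − A) (e.g. by cofactor expansion or by noting that A is similar to its Jordan form J, which has the same characteristic polynomial as A) gives
  χ_A(x) = x^4 - 10*x^3 + 36*x^2 - 56*x + 32
which factors as (x - 4)*(x - 2)^3. The eigenvalues (with algebraic multiplicities) are λ = 2 with multiplicity 3, λ = 4 with multiplicity 1.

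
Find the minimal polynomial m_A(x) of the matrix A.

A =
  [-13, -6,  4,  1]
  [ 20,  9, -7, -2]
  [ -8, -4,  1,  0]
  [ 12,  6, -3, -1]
x^3 + 3*x^2 + 3*x + 1

The characteristic polynomial is χ_A(x) = (x + 1)^4, so the eigenvalues are known. The minimal polynomial is
  m_A(x) = Π_λ (x − λ)^{k_λ}
where k_λ is the size of the *largest* Jordan block for λ (equivalently, the smallest k with (A − λI)^k v = 0 for every generalised eigenvector v of λ).

  λ = -1: largest Jordan block has size 3, contributing (x + 1)^3

So m_A(x) = (x + 1)^3 = x^3 + 3*x^2 + 3*x + 1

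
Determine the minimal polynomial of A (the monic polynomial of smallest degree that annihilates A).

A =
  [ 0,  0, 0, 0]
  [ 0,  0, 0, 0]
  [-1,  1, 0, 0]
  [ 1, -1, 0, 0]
x^2

The characteristic polynomial is χ_A(x) = x^4, so the eigenvalues are known. The minimal polynomial is
  m_A(x) = Π_λ (x − λ)^{k_λ}
where k_λ is the size of the *largest* Jordan block for λ (equivalently, the smallest k with (A − λI)^k v = 0 for every generalised eigenvector v of λ).

  λ = 0: largest Jordan block has size 2, contributing (x − 0)^2

So m_A(x) = x^2 = x^2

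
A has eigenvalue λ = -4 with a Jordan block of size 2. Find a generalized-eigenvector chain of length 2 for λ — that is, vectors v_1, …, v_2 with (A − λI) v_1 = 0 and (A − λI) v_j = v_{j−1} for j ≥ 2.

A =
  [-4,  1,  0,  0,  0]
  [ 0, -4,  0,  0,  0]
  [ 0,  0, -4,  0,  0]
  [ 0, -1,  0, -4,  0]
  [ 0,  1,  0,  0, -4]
A Jordan chain for λ = -4 of length 2:
v_1 = (1, 0, 0, -1, 1)ᵀ
v_2 = (0, 1, 0, 0, 0)ᵀ

Let N = A − (-4)·I. We want v_2 with N^2 v_2 = 0 but N^1 v_2 ≠ 0; then v_{j-1} := N · v_j for j = 2, …, 2.

Pick v_2 = (0, 1, 0, 0, 0)ᵀ.
Then v_1 = N · v_2 = (1, 0, 0, -1, 1)ᵀ.

Sanity check: (A − (-4)·I) v_1 = (0, 0, 0, 0, 0)ᵀ = 0. ✓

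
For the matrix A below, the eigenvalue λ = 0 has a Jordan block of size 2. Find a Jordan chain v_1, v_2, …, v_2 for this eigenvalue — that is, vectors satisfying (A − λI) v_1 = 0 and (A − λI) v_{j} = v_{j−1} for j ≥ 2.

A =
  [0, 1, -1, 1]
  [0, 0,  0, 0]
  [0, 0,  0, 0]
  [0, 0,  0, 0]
A Jordan chain for λ = 0 of length 2:
v_1 = (1, 0, 0, 0)ᵀ
v_2 = (0, 1, 0, 0)ᵀ

Let N = A − (0)·I. We want v_2 with N^2 v_2 = 0 but N^1 v_2 ≠ 0; then v_{j-1} := N · v_j for j = 2, …, 2.

Pick v_2 = (0, 1, 0, 0)ᵀ.
Then v_1 = N · v_2 = (1, 0, 0, 0)ᵀ.

Sanity check: (A − (0)·I) v_1 = (0, 0, 0, 0)ᵀ = 0. ✓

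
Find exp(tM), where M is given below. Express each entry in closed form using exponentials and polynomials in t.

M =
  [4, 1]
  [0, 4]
e^{tM} =
  [exp(4*t), t*exp(4*t)]
  [0, exp(4*t)]

Strategy: write M = P · J · P⁻¹ where J is a Jordan canonical form, so e^{tM} = P · e^{tJ} · P⁻¹, and e^{tJ} can be computed block-by-block.

M has Jordan form
J =
  [4, 1]
  [0, 4]
(up to reordering of blocks).

Per-block formulas:
  For a 2×2 Jordan block J_2(4): exp(t · J_2(4)) = e^(4t)·(I + t·N), where N is the 2×2 nilpotent shift.

After assembling e^{tJ} and conjugating by P, we get:

e^{tM} =
  [exp(4*t), t*exp(4*t)]
  [0, exp(4*t)]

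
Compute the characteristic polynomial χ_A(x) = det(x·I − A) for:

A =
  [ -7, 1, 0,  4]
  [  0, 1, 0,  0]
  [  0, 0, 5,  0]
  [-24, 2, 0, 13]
x^4 - 12*x^3 + 46*x^2 - 60*x + 25

Expanding det(x·I − A) (e.g. by cofactor expansion or by noting that A is similar to its Jordan form J, which has the same characteristic polynomial as A) gives
  χ_A(x) = x^4 - 12*x^3 + 46*x^2 - 60*x + 25
which factors as (x - 5)^2*(x - 1)^2. The eigenvalues (with algebraic multiplicities) are λ = 1 with multiplicity 2, λ = 5 with multiplicity 2.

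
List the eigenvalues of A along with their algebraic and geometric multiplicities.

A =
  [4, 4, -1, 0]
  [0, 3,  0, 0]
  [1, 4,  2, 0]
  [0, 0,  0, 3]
λ = 3: alg = 4, geom = 3

Step 1 — factor the characteristic polynomial to read off the algebraic multiplicities:
  χ_A(x) = (x - 3)^4

Step 2 — compute geometric multiplicities via the rank-nullity identity g(λ) = n − rank(A − λI):
  rank(A − (3)·I) = 1, so dim ker(A − (3)·I) = n − 1 = 3

Summary:
  λ = 3: algebraic multiplicity = 4, geometric multiplicity = 3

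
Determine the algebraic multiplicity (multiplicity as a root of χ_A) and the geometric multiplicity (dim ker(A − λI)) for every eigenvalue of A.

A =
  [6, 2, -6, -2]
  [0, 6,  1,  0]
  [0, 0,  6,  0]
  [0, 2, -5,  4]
λ = 4: alg = 1, geom = 1; λ = 6: alg = 3, geom = 2

Step 1 — factor the characteristic polynomial to read off the algebraic multiplicities:
  χ_A(x) = (x - 6)^3*(x - 4)

Step 2 — compute geometric multiplicities via the rank-nullity identity g(λ) = n − rank(A − λI):
  rank(A − (4)·I) = 3, so dim ker(A − (4)·I) = n − 3 = 1
  rank(A − (6)·I) = 2, so dim ker(A − (6)·I) = n − 2 = 2

Summary:
  λ = 4: algebraic multiplicity = 1, geometric multiplicity = 1
  λ = 6: algebraic multiplicity = 3, geometric multiplicity = 2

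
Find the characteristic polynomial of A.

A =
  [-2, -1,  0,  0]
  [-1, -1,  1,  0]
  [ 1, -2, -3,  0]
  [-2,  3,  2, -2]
x^4 + 8*x^3 + 24*x^2 + 32*x + 16

Expanding det(x·I − A) (e.g. by cofactor expansion or by noting that A is similar to its Jordan form J, which has the same characteristic polynomial as A) gives
  χ_A(x) = x^4 + 8*x^3 + 24*x^2 + 32*x + 16
which factors as (x + 2)^4. The eigenvalues (with algebraic multiplicities) are λ = -2 with multiplicity 4.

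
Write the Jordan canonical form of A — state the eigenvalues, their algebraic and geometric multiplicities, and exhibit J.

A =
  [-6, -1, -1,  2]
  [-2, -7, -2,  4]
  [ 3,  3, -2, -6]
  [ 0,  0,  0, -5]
J_2(-5) ⊕ J_1(-5) ⊕ J_1(-5)

The characteristic polynomial is
  det(x·I − A) = x^4 + 20*x^3 + 150*x^2 + 500*x + 625 = (x + 5)^4

Eigenvalues and multiplicities (the geometric multiplicity of λ is n − rank(A − λI), which equals the number of Jordan blocks for λ):
  λ = -5: algebraic multiplicity = 4, geometric multiplicity = 3

Determining the block sizes for each eigenvalue:
  λ = -5: 3 blocks summing to 4 forces exactly one block of size 2 and the rest size 1 → block sizes [2, 1, 1]

Assembling the blocks gives a Jordan form
J =
  [-5,  1,  0,  0]
  [ 0, -5,  0,  0]
  [ 0,  0, -5,  0]
  [ 0,  0,  0, -5]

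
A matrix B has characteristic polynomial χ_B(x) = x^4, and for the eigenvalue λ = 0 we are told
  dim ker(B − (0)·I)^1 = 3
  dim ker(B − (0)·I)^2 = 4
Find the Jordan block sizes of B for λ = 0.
Block sizes for λ = 0: [2, 1, 1]

From the dimensions of kernels of powers, the number of Jordan blocks of size at least j is d_j − d_{j−1} where d_j = dim ker(N^j) (with d_0 = 0). Computing the differences gives [3, 1].
The number of blocks of size exactly k is (#blocks of size ≥ k) − (#blocks of size ≥ k + 1), so the partition is: 2 block(s) of size 1, 1 block(s) of size 2.
In nonincreasing order the block sizes are [2, 1, 1].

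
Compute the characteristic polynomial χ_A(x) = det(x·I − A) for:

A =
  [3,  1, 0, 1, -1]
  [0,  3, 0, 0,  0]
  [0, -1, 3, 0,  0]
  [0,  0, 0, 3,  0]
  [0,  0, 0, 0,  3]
x^5 - 15*x^4 + 90*x^3 - 270*x^2 + 405*x - 243

Expanding det(x·I − A) (e.g. by cofactor expansion or by noting that A is similar to its Jordan form J, which has the same characteristic polynomial as A) gives
  χ_A(x) = x^5 - 15*x^4 + 90*x^3 - 270*x^2 + 405*x - 243
which factors as (x - 3)^5. The eigenvalues (with algebraic multiplicities) are λ = 3 with multiplicity 5.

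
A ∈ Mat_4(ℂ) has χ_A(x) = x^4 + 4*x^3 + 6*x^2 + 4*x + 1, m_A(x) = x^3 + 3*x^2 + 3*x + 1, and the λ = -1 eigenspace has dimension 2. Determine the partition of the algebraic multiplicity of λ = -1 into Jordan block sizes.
Block sizes for λ = -1: [3, 1]

Step 1 — from the characteristic polynomial, algebraic multiplicity of λ = -1 is 4. From dim ker(A − (-1)·I) = 2, there are exactly 2 Jordan blocks for λ = -1.
Step 2 — from the minimal polynomial, the factor (x + 1)^3 tells us the largest block for λ = -1 has size 3.
Step 3 — with total size 4, 2 blocks, and largest block 3, the block sizes (in nonincreasing order) are [3, 1].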